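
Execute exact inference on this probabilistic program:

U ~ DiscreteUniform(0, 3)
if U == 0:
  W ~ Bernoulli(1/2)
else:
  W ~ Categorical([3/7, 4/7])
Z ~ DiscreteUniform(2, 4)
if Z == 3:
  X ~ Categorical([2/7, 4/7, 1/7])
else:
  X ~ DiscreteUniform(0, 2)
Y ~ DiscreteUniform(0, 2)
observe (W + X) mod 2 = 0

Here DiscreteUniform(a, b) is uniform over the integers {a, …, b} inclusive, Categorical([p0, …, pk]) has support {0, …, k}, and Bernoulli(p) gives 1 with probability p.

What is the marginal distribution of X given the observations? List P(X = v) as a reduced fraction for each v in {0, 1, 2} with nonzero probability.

Enumerate traces; 108 have nonzero weight after conditioning:
  (U=0, W=0, Z=2, X=0, Y=0) weight 1/216
  (U=0, W=0, Z=2, X=0, Y=1) weight 1/216
  (U=0, W=0, Z=2, X=0, Y=2) weight 1/216
  (U=0, W=0, Z=2, X=2, Y=0) weight 1/216
  (U=0, W=0, Z=2, X=2, Y=1) weight 1/216
  (U=0, W=0, Z=2, X=2, Y=2) weight 1/216
  (U=0, W=0, Z=3, X=0, Y=0) weight 1/252
  (U=0, W=0, Z=3, X=0, Y=1) weight 1/252
  (U=0, W=1, Z=2, X=1, Y=0) weight 1/216
  … 99 more
Group by X:
  weight(X=0) = 125/882
  weight(X=1) = 403/1764
  weight(X=2) = 425/3528
Total weight = 125/882 + 403/1764 + 425/3528 = 577/1176
P(X=0 | obs) = 125/882 / 577/1176 = 500/1731
P(X=1 | obs) = 403/1764 / 577/1176 = 806/1731
P(X=2 | obs) = 425/3528 / 577/1176 = 425/1731

P(X=0) = 500/1731, P(X=1) = 806/1731, P(X=2) = 425/1731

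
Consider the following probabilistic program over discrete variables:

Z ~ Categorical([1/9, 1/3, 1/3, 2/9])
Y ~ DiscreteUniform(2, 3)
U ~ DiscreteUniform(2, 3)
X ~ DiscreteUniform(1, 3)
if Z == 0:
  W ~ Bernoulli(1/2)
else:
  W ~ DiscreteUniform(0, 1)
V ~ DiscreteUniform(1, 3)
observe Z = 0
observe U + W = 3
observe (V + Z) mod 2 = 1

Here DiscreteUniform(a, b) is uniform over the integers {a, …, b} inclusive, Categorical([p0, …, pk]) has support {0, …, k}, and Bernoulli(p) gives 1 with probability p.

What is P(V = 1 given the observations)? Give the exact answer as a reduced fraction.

P(V = 1 | obs) = 1/2

Enumerate traces; 24 have nonzero weight after conditioning:
  (Z=0, Y=2, U=2, X=1, W=1, V=1) weight 1/648
  (Z=0, Y=2, U=2, X=1, W=1, V=3) weight 1/648
  (Z=0, Y=2, U=2, X=2, W=1, V=1) weight 1/648
  (Z=0, Y=2, U=2, X=2, W=1, V=3) weight 1/648
  (Z=0, Y=2, U=2, X=3, W=1, V=1) weight 1/648
  (Z=0, Y=2, U=2, X=3, W=1, V=3) weight 1/648
  (Z=0, Y=2, U=3, X=1, W=0, V=1) weight 1/648
  (Z=0, Y=2, U=3, X=1, W=0, V=3) weight 1/648
  … 16 more
Group by V:
  weight(V=1) = 1/54
  weight(V=3) = 1/54
Total weight = 1/54 + 1/54 = 1/27
P(V=1 | obs) = 1/54 / 1/27 = 1/2
P(V=3 | obs) = 1/54 / 1/27 = 1/2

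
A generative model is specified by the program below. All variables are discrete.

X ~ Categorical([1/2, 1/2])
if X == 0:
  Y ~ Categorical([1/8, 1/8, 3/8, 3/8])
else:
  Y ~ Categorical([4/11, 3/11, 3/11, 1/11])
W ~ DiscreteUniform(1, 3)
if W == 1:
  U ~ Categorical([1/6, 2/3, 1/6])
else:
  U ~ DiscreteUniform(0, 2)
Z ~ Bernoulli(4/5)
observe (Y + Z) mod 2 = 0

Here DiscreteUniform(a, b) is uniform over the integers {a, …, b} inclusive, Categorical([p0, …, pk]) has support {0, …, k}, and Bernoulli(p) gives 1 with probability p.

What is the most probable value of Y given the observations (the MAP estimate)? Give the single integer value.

argmax_v P(Y = v | obs) = 3

Enumerate traces; 72 have nonzero weight after conditioning:
  (X=0, Y=0, W=1, U=0, Z=0) weight 1/1440
  (X=0, Y=0, W=1, U=1, Z=0) weight 1/360
  (X=0, Y=0, W=1, U=2, Z=0) weight 1/1440
  (X=0, Y=0, W=2, U=0, Z=0) weight 1/720
  (X=0, Y=0, W=2, U=1, Z=0) weight 1/720
  (X=0, Y=0, W=2, U=2, Z=0) weight 1/720
  (X=0, Y=0, W=3, U=0, Z=0) weight 1/720
  (X=0, Y=0, W=3, U=1, Z=0) weight 1/720
  (X=0, Y=1, W=1, U=0, Z=1) weight 1/360
  (X=0, Y=2, W=1, U=0, Z=0) weight 1/480
  … 62 more
Group by Y:
  weight(Y=0) = 43/880
  weight(Y=1) = 7/44
  weight(Y=2) = 57/880
  weight(Y=3) = 41/220
Total weight = 43/880 + 7/44 + 57/880 + 41/220 = 101/220
P(Y=0 | obs) = 43/880 / 101/220 = 43/404
P(Y=1 | obs) = 7/44 / 101/220 = 35/101
P(Y=2 | obs) = 57/880 / 101/220 = 57/404
P(Y=3 | obs) = 41/220 / 101/220 = 41/101
argmax = 3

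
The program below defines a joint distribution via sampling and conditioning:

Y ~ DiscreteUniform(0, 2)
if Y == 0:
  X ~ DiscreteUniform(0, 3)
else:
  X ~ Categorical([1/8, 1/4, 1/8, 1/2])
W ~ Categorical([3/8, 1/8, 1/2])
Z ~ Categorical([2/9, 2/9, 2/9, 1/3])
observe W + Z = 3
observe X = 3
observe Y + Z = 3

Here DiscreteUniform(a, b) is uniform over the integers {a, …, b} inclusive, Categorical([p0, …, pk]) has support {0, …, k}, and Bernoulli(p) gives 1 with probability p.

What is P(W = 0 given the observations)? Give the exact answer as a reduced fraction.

P(W = 0 | obs) = 9/29

Enumerate traces; 3 have nonzero weight after conditioning:
  (Y=0, X=3, W=0, Z=3) weight 1/96
  (Y=1, X=3, W=1, Z=2) weight 1/216
  (Y=2, X=3, W=2, Z=1) weight 1/54
Group by W:
  weight(W=0) = 1/96
  weight(W=1) = 1/216
  weight(W=2) = 1/54
Total weight = 1/96 + 1/216 + 1/54 = 29/864
P(W=0 | obs) = 1/96 / 29/864 = 9/29
P(W=1 | obs) = 1/216 / 29/864 = 4/29
P(W=2 | obs) = 1/54 / 29/864 = 16/29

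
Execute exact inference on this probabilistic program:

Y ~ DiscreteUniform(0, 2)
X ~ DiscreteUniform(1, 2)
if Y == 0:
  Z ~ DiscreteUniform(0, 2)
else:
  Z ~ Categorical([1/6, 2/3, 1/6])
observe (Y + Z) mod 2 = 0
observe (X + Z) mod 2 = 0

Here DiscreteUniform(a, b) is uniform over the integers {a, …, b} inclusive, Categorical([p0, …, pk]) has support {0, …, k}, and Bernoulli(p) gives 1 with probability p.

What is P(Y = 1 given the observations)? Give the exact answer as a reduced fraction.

P(Y = 1 | obs) = 2/5

Enumerate traces; 5 have nonzero weight after conditioning:
  (Y=0, X=2, Z=0) weight 1/18
  (Y=0, X=2, Z=2) weight 1/18
  (Y=1, X=1, Z=1) weight 1/9
  (Y=2, X=2, Z=0) weight 1/36
  (Y=2, X=2, Z=2) weight 1/36
Group by Y:
  weight(Y=0) = 1/9
  weight(Y=1) = 1/9
  weight(Y=2) = 1/18
Total weight = 1/9 + 1/9 + 1/18 = 5/18
P(Y=0 | obs) = 1/9 / 5/18 = 2/5
P(Y=1 | obs) = 1/9 / 5/18 = 2/5
P(Y=2 | obs) = 1/18 / 5/18 = 1/5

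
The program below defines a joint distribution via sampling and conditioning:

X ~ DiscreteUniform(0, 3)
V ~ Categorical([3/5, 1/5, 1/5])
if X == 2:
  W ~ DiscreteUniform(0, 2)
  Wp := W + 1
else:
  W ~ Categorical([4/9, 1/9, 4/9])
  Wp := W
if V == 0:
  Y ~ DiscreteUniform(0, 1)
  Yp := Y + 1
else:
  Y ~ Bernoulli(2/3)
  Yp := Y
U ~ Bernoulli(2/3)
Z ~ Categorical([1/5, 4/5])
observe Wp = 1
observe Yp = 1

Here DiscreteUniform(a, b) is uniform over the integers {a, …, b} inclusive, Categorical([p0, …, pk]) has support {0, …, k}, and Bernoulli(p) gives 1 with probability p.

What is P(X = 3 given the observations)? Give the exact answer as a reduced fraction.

P(X = 3 | obs) = 1/6

Enumerate traces; 48 have nonzero weight after conditioning:
  (X=0, V=0, W=1, Y=0, U=0, Z=0) weight 1/1800
  (X=0, V=0, W=1, Y=0, U=0, Z=1) weight 1/450
  (X=0, V=0, W=1, Y=0, U=1, Z=0) weight 1/900
  (X=0, V=0, W=1, Y=0, U=1, Z=1) weight 1/225
  (X=0, V=1, W=1, Y=1, U=0, Z=0) weight 1/4050
  (X=0, V=1, W=1, Y=1, U=0, Z=1) weight 2/2025
  (X=0, V=1, W=1, Y=1, U=1, Z=0) weight 1/2025
  (X=0, V=1, W=1, Y=1, U=1, Z=1) weight 4/2025
  (X=1, V=0, W=1, Y=0, U=0, Z=0) weight 1/1800
  (X=2, V=0, W=0, Y=0, U=0, Z=0) weight 1/600
  … 38 more
Group by X:
  weight(X=0) = 17/1080
  weight(X=1) = 17/1080
  weight(X=2) = 17/360
  weight(X=3) = 17/1080
Total weight = 17/1080 + 17/1080 + 17/360 + 17/1080 = 17/180
P(X=0 | obs) = 17/1080 / 17/180 = 1/6
P(X=1 | obs) = 17/1080 / 17/180 = 1/6
P(X=2 | obs) = 17/360 / 17/180 = 1/2
P(X=3 | obs) = 17/1080 / 17/180 = 1/6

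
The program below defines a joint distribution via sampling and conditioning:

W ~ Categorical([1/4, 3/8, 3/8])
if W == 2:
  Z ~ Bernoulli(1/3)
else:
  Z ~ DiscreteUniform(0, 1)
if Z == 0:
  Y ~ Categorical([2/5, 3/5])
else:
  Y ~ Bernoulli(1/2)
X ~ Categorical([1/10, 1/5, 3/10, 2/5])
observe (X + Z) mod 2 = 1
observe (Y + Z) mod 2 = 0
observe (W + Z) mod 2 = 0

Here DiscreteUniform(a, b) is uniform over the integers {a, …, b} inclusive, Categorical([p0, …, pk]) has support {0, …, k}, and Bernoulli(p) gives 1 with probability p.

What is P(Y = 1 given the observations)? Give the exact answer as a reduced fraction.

Enumerate traces; 6 have nonzero weight after conditioning:
  (W=0, Z=0, Y=0, X=1) weight 1/100
  (W=0, Z=0, Y=0, X=3) weight 1/50
  (W=1, Z=1, Y=1, X=0) weight 3/320
  (W=1, Z=1, Y=1, X=2) weight 9/320
  (W=2, Z=0, Y=0, X=1) weight 1/50
  (W=2, Z=0, Y=0, X=3) weight 1/25
Group by Y:
  weight(Y=0) = 9/100
  weight(Y=1) = 3/80
Total weight = 9/100 + 3/80 = 51/400
P(Y=0 | obs) = 9/100 / 51/400 = 12/17
P(Y=1 | obs) = 3/80 / 51/400 = 5/17

P(Y = 1 | obs) = 5/17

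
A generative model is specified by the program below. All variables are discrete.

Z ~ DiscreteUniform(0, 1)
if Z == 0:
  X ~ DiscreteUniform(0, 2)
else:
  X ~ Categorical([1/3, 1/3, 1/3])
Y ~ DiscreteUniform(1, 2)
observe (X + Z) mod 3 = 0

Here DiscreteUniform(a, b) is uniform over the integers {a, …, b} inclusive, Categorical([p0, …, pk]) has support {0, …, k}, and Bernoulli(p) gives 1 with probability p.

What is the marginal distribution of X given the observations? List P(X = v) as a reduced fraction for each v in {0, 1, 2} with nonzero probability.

Enumerate traces; 4 have nonzero weight after conditioning:
  (Z=0, X=0, Y=1) weight 1/12
  (Z=0, X=0, Y=2) weight 1/12
  (Z=1, X=2, Y=1) weight 1/12
  (Z=1, X=2, Y=2) weight 1/12
Group by X:
  weight(X=0) = 1/6
  weight(X=2) = 1/6
Total weight = 1/6 + 1/6 = 1/3
P(X=0 | obs) = 1/6 / 1/3 = 1/2
P(X=2 | obs) = 1/6 / 1/3 = 1/2

P(X=0) = 1/2, P(X=2) = 1/2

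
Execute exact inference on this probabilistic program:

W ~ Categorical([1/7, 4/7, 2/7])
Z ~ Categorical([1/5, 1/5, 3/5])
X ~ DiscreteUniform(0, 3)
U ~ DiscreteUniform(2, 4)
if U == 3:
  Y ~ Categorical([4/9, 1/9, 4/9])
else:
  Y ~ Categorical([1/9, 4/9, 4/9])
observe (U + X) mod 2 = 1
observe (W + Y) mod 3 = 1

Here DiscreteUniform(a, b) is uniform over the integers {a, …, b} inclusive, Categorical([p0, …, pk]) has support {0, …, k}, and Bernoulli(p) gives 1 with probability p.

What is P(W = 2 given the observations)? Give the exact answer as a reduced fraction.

Enumerate traces; 54 have nonzero weight after conditioning:
  (W=0, Z=0, X=0, U=3, Y=1) weight 1/3780
  (W=0, Z=0, X=1, U=2, Y=1) weight 1/945
  (W=0, Z=0, X=1, U=4, Y=1) weight 1/945
  (W=0, Z=0, X=2, U=3, Y=1) weight 1/3780
  (W=0, Z=0, X=3, U=2, Y=1) weight 1/945
  (W=0, Z=0, X=3, U=4, Y=1) weight 1/945
  (W=0, Z=1, X=0, U=3, Y=1) weight 1/3780
  (W=0, Z=1, X=1, U=2, Y=1) weight 1/945
  (W=1, Z=0, X=0, U=3, Y=0) weight 4/945
  (W=2, Z=0, X=0, U=3, Y=2) weight 2/945
  … 44 more
Group by W:
  weight(W=0) = 1/42
  weight(W=1) = 4/63
  weight(W=2) = 4/63
Total weight = 1/42 + 4/63 + 4/63 = 19/126
P(W=0 | obs) = 1/42 / 19/126 = 3/19
P(W=1 | obs) = 4/63 / 19/126 = 8/19
P(W=2 | obs) = 4/63 / 19/126 = 8/19

P(W = 2 | obs) = 8/19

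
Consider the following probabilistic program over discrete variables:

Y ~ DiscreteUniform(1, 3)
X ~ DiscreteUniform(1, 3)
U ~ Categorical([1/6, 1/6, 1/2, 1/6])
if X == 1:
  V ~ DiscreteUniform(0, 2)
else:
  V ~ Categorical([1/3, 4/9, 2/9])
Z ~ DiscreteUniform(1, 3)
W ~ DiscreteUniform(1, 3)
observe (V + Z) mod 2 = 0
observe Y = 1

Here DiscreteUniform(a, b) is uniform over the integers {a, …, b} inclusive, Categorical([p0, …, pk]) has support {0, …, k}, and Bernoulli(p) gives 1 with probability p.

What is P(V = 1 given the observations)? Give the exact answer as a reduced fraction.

P(V = 1 | obs) = 11/19

Enumerate traces; 144 have nonzero weight after conditioning:
  (Y=1, X=1, U=0, V=0, Z=2, W=1) weight 1/1458
  (Y=1, X=1, U=0, V=0, Z=2, W=2) weight 1/1458
  (Y=1, X=1, U=0, V=0, Z=2, W=3) weight 1/1458
  (Y=1, X=1, U=0, V=1, Z=1, W=1) weight 1/1458
  (Y=1, X=1, U=0, V=1, Z=1, W=2) weight 1/1458
  (Y=1, X=1, U=0, V=1, Z=1, W=3) weight 1/1458
  (Y=1, X=1, U=0, V=1, Z=3, W=1) weight 1/1458
  (Y=1, X=1, U=0, V=1, Z=3, W=2) weight 1/1458
  (Y=1, X=1, U=0, V=2, Z=2, W=1) weight 1/1458
  … 135 more
Group by V:
  weight(V=0) = 1/27
  weight(V=1) = 22/243
  weight(V=2) = 7/243
Total weight = 1/27 + 22/243 + 7/243 = 38/243
P(V=0 | obs) = 1/27 / 38/243 = 9/38
P(V=1 | obs) = 22/243 / 38/243 = 11/19
P(V=2 | obs) = 7/243 / 38/243 = 7/38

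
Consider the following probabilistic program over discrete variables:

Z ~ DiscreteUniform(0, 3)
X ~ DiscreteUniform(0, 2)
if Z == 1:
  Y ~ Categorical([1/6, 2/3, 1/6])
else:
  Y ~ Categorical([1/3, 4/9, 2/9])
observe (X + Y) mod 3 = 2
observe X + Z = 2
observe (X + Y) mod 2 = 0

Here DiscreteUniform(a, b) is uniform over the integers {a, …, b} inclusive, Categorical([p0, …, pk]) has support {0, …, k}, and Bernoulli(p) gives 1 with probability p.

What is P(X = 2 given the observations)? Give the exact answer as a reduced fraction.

P(X = 2 | obs) = 3/11

Enumerate traces; 3 have nonzero weight after conditioning:
  (Z=0, X=2, Y=0) weight 1/36
  (Z=1, X=1, Y=1) weight 1/18
  (Z=2, X=0, Y=2) weight 1/54
Group by X:
  weight(X=0) = 1/54
  weight(X=1) = 1/18
  weight(X=2) = 1/36
Total weight = 1/54 + 1/18 + 1/36 = 11/108
P(X=0 | obs) = 1/54 / 11/108 = 2/11
P(X=1 | obs) = 1/18 / 11/108 = 6/11
P(X=2 | obs) = 1/36 / 11/108 = 3/11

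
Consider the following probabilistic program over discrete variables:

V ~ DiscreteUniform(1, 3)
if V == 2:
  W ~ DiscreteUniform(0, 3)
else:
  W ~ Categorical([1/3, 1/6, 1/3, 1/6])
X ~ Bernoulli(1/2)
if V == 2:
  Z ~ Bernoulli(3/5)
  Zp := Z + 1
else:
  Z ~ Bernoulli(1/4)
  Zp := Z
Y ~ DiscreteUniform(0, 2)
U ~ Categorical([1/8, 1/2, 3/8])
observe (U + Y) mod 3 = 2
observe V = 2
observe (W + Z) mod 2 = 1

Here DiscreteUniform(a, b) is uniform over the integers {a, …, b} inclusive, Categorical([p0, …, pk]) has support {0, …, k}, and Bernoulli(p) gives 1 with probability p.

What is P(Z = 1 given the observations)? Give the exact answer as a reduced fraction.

Enumerate traces; 24 have nonzero weight after conditioning:
  (V=2, W=0, X=0, Z=1, Y=0, U=2) weight 1/320
  (V=2, W=0, X=0, Z=1, Y=1, U=1) weight 1/240
  (V=2, W=0, X=0, Z=1, Y=2, U=0) weight 1/960
  (V=2, W=0, X=1, Z=1, Y=0, U=2) weight 1/320
  (V=2, W=0, X=1, Z=1, Y=1, U=1) weight 1/240
  (V=2, W=0, X=1, Z=1, Y=2, U=0) weight 1/960
  (V=2, W=1, X=0, Z=0, Y=0, U=2) weight 1/480
  (V=2, W=1, X=0, Z=0, Y=1, U=1) weight 1/360
  … 16 more
Group by Z:
  weight(Z=0) = 1/45
  weight(Z=1) = 1/30
Total weight = 1/45 + 1/30 = 1/18
P(Z=0 | obs) = 1/45 / 1/18 = 2/5
P(Z=1 | obs) = 1/30 / 1/18 = 3/5

P(Z = 1 | obs) = 3/5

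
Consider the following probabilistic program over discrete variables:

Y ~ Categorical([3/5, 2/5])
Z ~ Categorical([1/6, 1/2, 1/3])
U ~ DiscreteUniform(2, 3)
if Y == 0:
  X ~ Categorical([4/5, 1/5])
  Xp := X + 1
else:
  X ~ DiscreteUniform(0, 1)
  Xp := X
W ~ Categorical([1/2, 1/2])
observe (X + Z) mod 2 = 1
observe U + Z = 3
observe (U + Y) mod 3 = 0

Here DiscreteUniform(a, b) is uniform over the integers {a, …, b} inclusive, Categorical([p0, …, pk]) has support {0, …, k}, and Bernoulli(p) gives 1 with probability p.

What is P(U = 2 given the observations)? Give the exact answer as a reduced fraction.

Enumerate traces; 4 have nonzero weight after conditioning:
  (Y=0, Z=0, U=3, X=1, W=0) weight 1/200
  (Y=0, Z=0, U=3, X=1, W=1) weight 1/200
  (Y=1, Z=1, U=2, X=0, W=0) weight 1/40
  (Y=1, Z=1, U=2, X=0, W=1) weight 1/40
Group by U:
  weight(U=2) = 1/20
  weight(U=3) = 1/100
Total weight = 1/20 + 1/100 = 3/50
P(U=2 | obs) = 1/20 / 3/50 = 5/6
P(U=3 | obs) = 1/100 / 3/50 = 1/6

P(U = 2 | obs) = 5/6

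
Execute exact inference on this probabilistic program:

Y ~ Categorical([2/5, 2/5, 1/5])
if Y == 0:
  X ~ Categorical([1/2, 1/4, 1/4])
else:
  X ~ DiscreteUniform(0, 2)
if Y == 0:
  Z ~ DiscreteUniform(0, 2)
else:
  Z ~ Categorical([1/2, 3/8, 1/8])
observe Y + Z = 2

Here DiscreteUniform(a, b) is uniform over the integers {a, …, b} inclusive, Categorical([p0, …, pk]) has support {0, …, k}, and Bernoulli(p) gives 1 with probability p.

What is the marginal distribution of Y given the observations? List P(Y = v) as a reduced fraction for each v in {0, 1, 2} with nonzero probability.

Enumerate traces; 9 have nonzero weight after conditioning:
  (Y=0, X=0, Z=2) weight 1/15
  (Y=0, X=1, Z=2) weight 1/30
  (Y=0, X=2, Z=2) weight 1/30
  (Y=1, X=0, Z=1) weight 1/20
  (Y=1, X=1, Z=1) weight 1/20
  (Y=1, X=2, Z=1) weight 1/20
  (Y=2, X=0, Z=0) weight 1/30
  (Y=2, X=1, Z=0) weight 1/30
  … 1 more
Group by Y:
  weight(Y=0) = 2/15
  weight(Y=1) = 3/20
  weight(Y=2) = 1/10
Total weight = 2/15 + 3/20 + 1/10 = 23/60
P(Y=0 | obs) = 2/15 / 23/60 = 8/23
P(Y=1 | obs) = 3/20 / 23/60 = 9/23
P(Y=2 | obs) = 1/10 / 23/60 = 6/23

P(Y=0) = 8/23, P(Y=1) = 9/23, P(Y=2) = 6/23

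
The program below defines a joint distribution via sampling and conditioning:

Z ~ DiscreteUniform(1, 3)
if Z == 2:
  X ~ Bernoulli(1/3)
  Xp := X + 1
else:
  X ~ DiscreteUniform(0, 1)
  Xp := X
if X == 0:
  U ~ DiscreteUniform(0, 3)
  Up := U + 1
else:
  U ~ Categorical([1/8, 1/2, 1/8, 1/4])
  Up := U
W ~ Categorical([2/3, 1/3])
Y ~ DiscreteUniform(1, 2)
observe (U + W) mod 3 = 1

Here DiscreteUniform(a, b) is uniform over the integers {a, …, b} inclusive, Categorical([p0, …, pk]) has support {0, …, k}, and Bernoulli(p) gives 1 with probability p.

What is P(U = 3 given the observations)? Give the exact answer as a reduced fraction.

P(U = 3 | obs) = 3/14

Enumerate traces; 36 have nonzero weight after conditioning:
  (Z=1, X=0, U=0, W=1, Y=1) weight 1/144
  (Z=1, X=0, U=0, W=1, Y=2) weight 1/144
  (Z=1, X=0, U=1, W=0, Y=1) weight 1/72
  (Z=1, X=0, U=1, W=0, Y=2) weight 1/72
  (Z=1, X=0, U=3, W=1, Y=1) weight 1/144
  (Z=1, X=0, U=3, W=1, Y=2) weight 1/144
  (Z=1, X=1, U=0, W=1, Y=1) weight 1/288
  (Z=1, X=1, U=0, W=1, Y=2) weight 1/288
  … 28 more
Group by U:
  weight(U=0) = 7/108
  weight(U=1) = 13/54
  weight(U=3) = 1/12
Total weight = 7/108 + 13/54 + 1/12 = 7/18
P(U=0 | obs) = 7/108 / 7/18 = 1/6
P(U=1 | obs) = 13/54 / 7/18 = 13/21
P(U=3 | obs) = 1/12 / 7/18 = 3/14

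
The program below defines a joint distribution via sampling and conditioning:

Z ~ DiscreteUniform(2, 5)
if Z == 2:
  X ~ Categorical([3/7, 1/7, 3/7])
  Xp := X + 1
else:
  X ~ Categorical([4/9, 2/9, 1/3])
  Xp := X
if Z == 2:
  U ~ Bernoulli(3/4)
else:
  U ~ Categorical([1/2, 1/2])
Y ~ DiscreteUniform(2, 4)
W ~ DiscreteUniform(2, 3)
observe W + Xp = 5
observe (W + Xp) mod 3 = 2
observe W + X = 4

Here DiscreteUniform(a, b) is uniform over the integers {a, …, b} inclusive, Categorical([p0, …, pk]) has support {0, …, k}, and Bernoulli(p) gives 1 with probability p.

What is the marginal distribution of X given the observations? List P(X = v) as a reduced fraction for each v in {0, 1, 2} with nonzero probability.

Enumerate traces; 12 have nonzero weight after conditioning:
  (Z=2, X=1, U=0, Y=2, W=3) weight 1/672
  (Z=2, X=1, U=0, Y=3, W=3) weight 1/672
  (Z=2, X=1, U=0, Y=4, W=3) weight 1/672
  (Z=2, X=1, U=1, Y=2, W=3) weight 1/224
  (Z=2, X=1, U=1, Y=3, W=3) weight 1/224
  (Z=2, X=1, U=1, Y=4, W=3) weight 1/224
  (Z=2, X=2, U=0, Y=2, W=2) weight 1/224
  (Z=2, X=2, U=0, Y=3, W=2) weight 1/224
  … 4 more
Group by X:
  weight(X=1) = 1/56
  weight(X=2) = 3/56
Total weight = 1/56 + 3/56 = 1/14
P(X=1 | obs) = 1/56 / 1/14 = 1/4
P(X=2 | obs) = 3/56 / 1/14 = 3/4

P(X=1) = 1/4, P(X=2) = 3/4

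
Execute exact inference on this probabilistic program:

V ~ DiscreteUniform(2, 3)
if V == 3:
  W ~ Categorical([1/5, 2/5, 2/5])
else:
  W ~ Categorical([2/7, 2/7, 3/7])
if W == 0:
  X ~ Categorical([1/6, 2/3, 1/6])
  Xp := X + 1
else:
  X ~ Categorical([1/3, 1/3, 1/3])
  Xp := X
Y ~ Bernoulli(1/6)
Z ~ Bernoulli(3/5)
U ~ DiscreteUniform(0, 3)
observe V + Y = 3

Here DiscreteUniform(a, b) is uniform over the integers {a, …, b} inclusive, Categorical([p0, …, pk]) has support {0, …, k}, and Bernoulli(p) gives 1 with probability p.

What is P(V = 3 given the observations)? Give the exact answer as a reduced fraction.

P(V = 3 | obs) = 5/6

Enumerate traces; 144 have nonzero weight after conditioning:
  (V=2, W=0, X=0, Y=1, Z=0, U=0) weight 1/2520
  (V=2, W=0, X=0, Y=1, Z=0, U=1) weight 1/2520
  (V=2, W=0, X=0, Y=1, Z=0, U=2) weight 1/2520
  (V=2, W=0, X=0, Y=1, Z=0, U=3) weight 1/2520
  (V=2, W=0, X=0, Y=1, Z=1, U=0) weight 1/1680
  (V=2, W=0, X=0, Y=1, Z=1, U=1) weight 1/1680
  (V=2, W=0, X=0, Y=1, Z=1, U=2) weight 1/1680
  (V=2, W=0, X=0, Y=1, Z=1, U=3) weight 1/1680
  (V=3, W=0, X=0, Y=0, Z=0, U=0) weight 1/720
  … 135 more
Group by V:
  weight(V=2) = 1/12
  weight(V=3) = 5/12
Total weight = 1/12 + 5/12 = 1/2
P(V=2 | obs) = 1/12 / 1/2 = 1/6
P(V=3 | obs) = 5/12 / 1/2 = 5/6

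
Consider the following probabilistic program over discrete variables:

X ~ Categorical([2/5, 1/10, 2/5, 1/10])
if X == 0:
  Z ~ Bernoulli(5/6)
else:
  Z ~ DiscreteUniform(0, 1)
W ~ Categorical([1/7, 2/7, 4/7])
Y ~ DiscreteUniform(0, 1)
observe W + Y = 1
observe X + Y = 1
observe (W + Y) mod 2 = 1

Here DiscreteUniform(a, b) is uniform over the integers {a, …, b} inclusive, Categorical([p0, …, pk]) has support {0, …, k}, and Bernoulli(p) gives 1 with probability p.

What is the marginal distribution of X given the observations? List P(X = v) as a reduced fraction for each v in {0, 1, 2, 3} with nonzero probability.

P(X=0) = 2/3, P(X=1) = 1/3

Enumerate traces; 4 have nonzero weight after conditioning:
  (X=0, Z=0, W=0, Y=1) weight 1/210
  (X=0, Z=1, W=0, Y=1) weight 1/42
  (X=1, Z=0, W=1, Y=0) weight 1/140
  (X=1, Z=1, W=1, Y=0) weight 1/140
Group by X:
  weight(X=0) = 1/35
  weight(X=1) = 1/70
Total weight = 1/35 + 1/70 = 3/70
P(X=0 | obs) = 1/35 / 3/70 = 2/3
P(X=1 | obs) = 1/70 / 3/70 = 1/3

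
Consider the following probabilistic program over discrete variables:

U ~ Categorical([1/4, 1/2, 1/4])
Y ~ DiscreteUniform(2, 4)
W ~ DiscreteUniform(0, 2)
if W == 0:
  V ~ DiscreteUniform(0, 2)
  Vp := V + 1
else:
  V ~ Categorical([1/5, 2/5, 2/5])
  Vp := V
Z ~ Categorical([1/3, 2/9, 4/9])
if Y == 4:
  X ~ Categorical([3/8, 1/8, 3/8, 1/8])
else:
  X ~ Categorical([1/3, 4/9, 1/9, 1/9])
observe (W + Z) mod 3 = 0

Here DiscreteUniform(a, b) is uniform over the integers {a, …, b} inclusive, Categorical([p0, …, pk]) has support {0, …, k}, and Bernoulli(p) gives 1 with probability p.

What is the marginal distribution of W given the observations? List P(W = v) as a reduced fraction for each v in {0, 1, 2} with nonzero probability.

P(W=0) = 1/3, P(W=1) = 4/9, P(W=2) = 2/9

Enumerate traces; 324 have nonzero weight after conditioning:
  (U=0, Y=2, W=0, V=0, Z=0, X=0) weight 1/972
  (U=0, Y=2, W=0, V=0, Z=0, X=1) weight 1/729
  (U=0, Y=2, W=0, V=0, Z=0, X=2) weight 1/2916
  (U=0, Y=2, W=0, V=0, Z=0, X=3) weight 1/2916
  (U=0, Y=2, W=0, V=1, Z=0, X=0) weight 1/972
  (U=0, Y=2, W=0, V=1, Z=0, X=1) weight 1/729
  (U=0, Y=2, W=0, V=1, Z=0, X=2) weight 1/2916
  (U=0, Y=2, W=0, V=1, Z=0, X=3) weight 1/2916
  (U=0, Y=2, W=1, V=0, Z=2, X=0) weight 1/1215
  (U=0, Y=2, W=2, V=0, Z=1, X=0) weight 1/2430
  … 314 more
Group by W:
  weight(W=0) = 1/9
  weight(W=1) = 4/27
  weight(W=2) = 2/27
Total weight = 1/9 + 4/27 + 2/27 = 1/3
P(W=0 | obs) = 1/9 / 1/3 = 1/3
P(W=1 | obs) = 4/27 / 1/3 = 4/9
P(W=2 | obs) = 2/27 / 1/3 = 2/9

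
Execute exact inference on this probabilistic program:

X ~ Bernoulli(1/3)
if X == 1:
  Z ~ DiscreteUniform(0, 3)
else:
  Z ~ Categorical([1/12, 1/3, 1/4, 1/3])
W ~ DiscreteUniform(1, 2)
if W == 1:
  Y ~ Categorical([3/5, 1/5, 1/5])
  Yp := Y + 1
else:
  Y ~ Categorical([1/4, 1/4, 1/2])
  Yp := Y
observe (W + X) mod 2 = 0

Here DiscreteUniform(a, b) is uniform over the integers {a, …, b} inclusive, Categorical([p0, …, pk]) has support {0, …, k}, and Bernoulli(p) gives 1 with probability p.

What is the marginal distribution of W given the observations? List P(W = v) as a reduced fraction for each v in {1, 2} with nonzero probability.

P(W=1) = 1/3, P(W=2) = 2/3

Enumerate traces; 24 have nonzero weight after conditioning:
  (X=0, Z=0, W=2, Y=0) weight 1/144
  (X=0, Z=0, W=2, Y=1) weight 1/144
  (X=0, Z=0, W=2, Y=2) weight 1/72
  (X=0, Z=1, W=2, Y=0) weight 1/36
  (X=0, Z=1, W=2, Y=1) weight 1/36
  (X=0, Z=1, W=2, Y=2) weight 1/18
  (X=0, Z=2, W=2, Y=0) weight 1/48
  (X=0, Z=2, W=2, Y=1) weight 1/48
  (X=1, Z=0, W=1, Y=0) weight 1/40
  … 15 more
Group by W:
  weight(W=1) = 1/6
  weight(W=2) = 1/3
Total weight = 1/6 + 1/3 = 1/2
P(W=1 | obs) = 1/6 / 1/2 = 1/3
P(W=2 | obs) = 1/3 / 1/2 = 2/3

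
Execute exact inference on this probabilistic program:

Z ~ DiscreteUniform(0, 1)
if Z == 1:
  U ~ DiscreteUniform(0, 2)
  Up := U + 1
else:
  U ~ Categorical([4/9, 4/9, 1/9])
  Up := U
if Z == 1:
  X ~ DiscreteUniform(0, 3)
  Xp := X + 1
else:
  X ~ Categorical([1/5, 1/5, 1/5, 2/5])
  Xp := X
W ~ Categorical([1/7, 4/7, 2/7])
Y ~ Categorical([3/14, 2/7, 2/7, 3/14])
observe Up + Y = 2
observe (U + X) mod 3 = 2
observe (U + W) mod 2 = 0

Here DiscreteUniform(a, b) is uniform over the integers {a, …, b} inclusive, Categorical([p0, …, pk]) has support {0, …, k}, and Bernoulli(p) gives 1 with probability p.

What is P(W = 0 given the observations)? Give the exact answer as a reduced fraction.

Enumerate traces; 10 have nonzero weight after conditioning:
  (Z=0, U=0, X=2, W=0, Y=2) weight 4/2205
  (Z=0, U=0, X=2, W=2, Y=2) weight 8/2205
  (Z=0, U=1, X=1, W=1, Y=1) weight 16/2205
  (Z=0, U=2, X=0, W=0, Y=0) weight 1/2940
  (Z=0, U=2, X=0, W=2, Y=0) weight 1/1470
  (Z=0, U=2, X=3, W=0, Y=0) weight 1/1470
  (Z=0, U=2, X=3, W=2, Y=0) weight 1/735
  (Z=1, U=0, X=2, W=0, Y=1) weight 1/588
  … 2 more
Group by W:
  weight(W=0) = 2/441
  weight(W=1) = 109/8820
  weight(W=2) = 4/441
Total weight = 2/441 + 109/8820 + 4/441 = 229/8820
P(W=0 | obs) = 2/441 / 229/8820 = 40/229
P(W=1 | obs) = 109/8820 / 229/8820 = 109/229
P(W=2 | obs) = 4/441 / 229/8820 = 80/229

P(W = 0 | obs) = 40/229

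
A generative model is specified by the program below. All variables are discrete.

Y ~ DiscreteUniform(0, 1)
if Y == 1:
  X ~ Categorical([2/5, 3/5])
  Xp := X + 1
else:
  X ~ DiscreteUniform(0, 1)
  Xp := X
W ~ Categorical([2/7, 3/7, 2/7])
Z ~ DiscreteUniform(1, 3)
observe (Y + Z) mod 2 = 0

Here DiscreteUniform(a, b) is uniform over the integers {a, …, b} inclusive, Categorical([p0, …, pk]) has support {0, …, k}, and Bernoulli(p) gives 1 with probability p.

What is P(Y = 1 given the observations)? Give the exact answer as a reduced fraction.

P(Y = 1 | obs) = 2/3

Enumerate traces; 18 have nonzero weight after conditioning:
  (Y=0, X=0, W=0, Z=2) weight 1/42
  (Y=0, X=0, W=1, Z=2) weight 1/28
  (Y=0, X=0, W=2, Z=2) weight 1/42
  (Y=0, X=1, W=0, Z=2) weight 1/42
  (Y=0, X=1, W=1, Z=2) weight 1/28
  (Y=0, X=1, W=2, Z=2) weight 1/42
  (Y=1, X=0, W=0, Z=1) weight 2/105
  (Y=1, X=0, W=0, Z=3) weight 2/105
  … 10 more
Group by Y:
  weight(Y=0) = 1/6
  weight(Y=1) = 1/3
Total weight = 1/6 + 1/3 = 1/2
P(Y=0 | obs) = 1/6 / 1/2 = 1/3
P(Y=1 | obs) = 1/3 / 1/2 = 2/3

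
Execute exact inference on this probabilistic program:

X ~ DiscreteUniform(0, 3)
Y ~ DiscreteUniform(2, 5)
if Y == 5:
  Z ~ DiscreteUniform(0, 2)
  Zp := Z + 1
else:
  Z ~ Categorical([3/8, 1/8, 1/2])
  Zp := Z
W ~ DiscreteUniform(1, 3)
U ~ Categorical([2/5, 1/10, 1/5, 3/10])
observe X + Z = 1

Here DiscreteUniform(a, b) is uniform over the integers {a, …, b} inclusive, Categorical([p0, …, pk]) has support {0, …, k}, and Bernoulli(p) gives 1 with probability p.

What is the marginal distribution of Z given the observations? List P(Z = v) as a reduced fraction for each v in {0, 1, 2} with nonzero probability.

Enumerate traces; 96 have nonzero weight after conditioning:
  (X=0, Y=2, Z=1, W=1, U=0) weight 1/960
  (X=0, Y=2, Z=1, W=1, U=1) weight 1/3840
  (X=0, Y=2, Z=1, W=1, U=2) weight 1/1920
  (X=0, Y=2, Z=1, W=1, U=3) weight 1/1280
  (X=0, Y=2, Z=1, W=2, U=0) weight 1/960
  (X=0, Y=2, Z=1, W=2, U=1) weight 1/3840
  (X=0, Y=2, Z=1, W=2, U=2) weight 1/1920
  (X=0, Y=2, Z=1, W=2, U=3) weight 1/1280
  (X=1, Y=2, Z=0, W=1, U=0) weight 1/320
  … 87 more
Group by Z:
  weight(Z=0) = 35/384
  weight(Z=1) = 17/384
Total weight = 35/384 + 17/384 = 13/96
P(Z=0 | obs) = 35/384 / 13/96 = 35/52
P(Z=1 | obs) = 17/384 / 13/96 = 17/52

P(Z=0) = 35/52, P(Z=1) = 17/52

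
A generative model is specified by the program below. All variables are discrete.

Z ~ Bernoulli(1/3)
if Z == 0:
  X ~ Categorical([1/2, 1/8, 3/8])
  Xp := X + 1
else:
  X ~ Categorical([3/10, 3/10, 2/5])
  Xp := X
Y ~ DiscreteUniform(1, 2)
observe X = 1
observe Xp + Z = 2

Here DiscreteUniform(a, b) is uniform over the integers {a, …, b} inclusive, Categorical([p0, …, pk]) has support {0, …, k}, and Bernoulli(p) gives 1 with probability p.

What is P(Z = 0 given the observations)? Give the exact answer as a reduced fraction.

P(Z = 0 | obs) = 5/11

Enumerate traces; 4 have nonzero weight after conditioning:
  (Z=0, X=1, Y=1) weight 1/24
  (Z=0, X=1, Y=2) weight 1/24
  (Z=1, X=1, Y=1) weight 1/20
  (Z=1, X=1, Y=2) weight 1/20
Group by Z:
  weight(Z=0) = 1/12
  weight(Z=1) = 1/10
Total weight = 1/12 + 1/10 = 11/60
P(Z=0 | obs) = 1/12 / 11/60 = 5/11
P(Z=1 | obs) = 1/10 / 11/60 = 6/11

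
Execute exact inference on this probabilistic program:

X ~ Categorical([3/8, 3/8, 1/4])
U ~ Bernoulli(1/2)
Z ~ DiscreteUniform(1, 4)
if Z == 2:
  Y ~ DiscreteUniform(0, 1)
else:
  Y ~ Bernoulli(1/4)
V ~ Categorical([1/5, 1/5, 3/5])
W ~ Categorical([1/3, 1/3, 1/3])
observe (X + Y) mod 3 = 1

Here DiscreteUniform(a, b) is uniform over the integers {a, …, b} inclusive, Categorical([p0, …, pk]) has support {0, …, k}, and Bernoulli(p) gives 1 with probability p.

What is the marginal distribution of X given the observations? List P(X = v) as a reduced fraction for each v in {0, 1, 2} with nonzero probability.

Enumerate traces; 144 have nonzero weight after conditioning:
  (X=0, U=0, Z=1, Y=1, V=0, W=0) weight 1/1280
  (X=0, U=0, Z=1, Y=1, V=0, W=1) weight 1/1280
  (X=0, U=0, Z=1, Y=1, V=0, W=2) weight 1/1280
  (X=0, U=0, Z=1, Y=1, V=1, W=0) weight 1/1280
  (X=0, U=0, Z=1, Y=1, V=1, W=1) weight 1/1280
  (X=0, U=0, Z=1, Y=1, V=1, W=2) weight 1/1280
  (X=0, U=0, Z=1, Y=1, V=2, W=0) weight 3/1280
  (X=0, U=0, Z=1, Y=1, V=2, W=1) weight 3/1280
  (X=1, U=0, Z=1, Y=0, V=0, W=0) weight 3/1280
  … 135 more
Group by X:
  weight(X=0) = 15/128
  weight(X=1) = 33/128
Total weight = 15/128 + 33/128 = 3/8
P(X=0 | obs) = 15/128 / 3/8 = 5/16
P(X=1 | obs) = 33/128 / 3/8 = 11/16

P(X=0) = 5/16, P(X=1) = 11/16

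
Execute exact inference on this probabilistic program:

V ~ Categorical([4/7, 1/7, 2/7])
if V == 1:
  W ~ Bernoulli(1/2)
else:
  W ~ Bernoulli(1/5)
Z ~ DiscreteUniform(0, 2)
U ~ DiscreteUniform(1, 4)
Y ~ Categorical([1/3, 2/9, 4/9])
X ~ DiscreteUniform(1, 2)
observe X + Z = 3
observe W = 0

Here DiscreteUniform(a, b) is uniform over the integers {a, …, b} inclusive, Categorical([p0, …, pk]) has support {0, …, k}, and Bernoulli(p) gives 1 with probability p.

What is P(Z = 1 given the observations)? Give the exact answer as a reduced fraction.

P(Z = 1 | obs) = 1/2

Enumerate traces; 72 have nonzero weight after conditioning:
  (V=0, W=0, Z=1, U=1, Y=0, X=2) weight 2/315
  (V=0, W=0, Z=1, U=1, Y=1, X=2) weight 4/945
  (V=0, W=0, Z=1, U=1, Y=2, X=2) weight 8/945
  (V=0, W=0, Z=1, U=2, Y=0, X=2) weight 2/315
  (V=0, W=0, Z=1, U=2, Y=1, X=2) weight 4/945
  (V=0, W=0, Z=1, U=2, Y=2, X=2) weight 8/945
  (V=0, W=0, Z=1, U=3, Y=0, X=2) weight 2/315
  (V=0, W=0, Z=1, U=3, Y=1, X=2) weight 4/945
  (V=0, W=0, Z=2, U=1, Y=0, X=1) weight 2/315
  … 63 more
Group by Z:
  weight(Z=1) = 53/420
  weight(Z=2) = 53/420
Total weight = 53/420 + 53/420 = 53/210
P(Z=1 | obs) = 53/420 / 53/210 = 1/2
P(Z=2 | obs) = 53/420 / 53/210 = 1/2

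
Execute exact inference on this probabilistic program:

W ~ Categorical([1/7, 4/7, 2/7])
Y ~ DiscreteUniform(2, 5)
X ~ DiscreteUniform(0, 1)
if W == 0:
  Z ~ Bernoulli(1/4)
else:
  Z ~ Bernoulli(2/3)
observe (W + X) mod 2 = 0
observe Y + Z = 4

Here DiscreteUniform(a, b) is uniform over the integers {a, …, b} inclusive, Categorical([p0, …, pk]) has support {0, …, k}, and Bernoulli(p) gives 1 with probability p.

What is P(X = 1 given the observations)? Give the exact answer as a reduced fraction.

Enumerate traces; 6 have nonzero weight after conditioning:
  (W=0, Y=3, X=0, Z=1) weight 1/224
  (W=0, Y=4, X=0, Z=0) weight 3/224
  (W=1, Y=3, X=1, Z=1) weight 1/21
  (W=1, Y=4, X=1, Z=0) weight 1/42
  (W=2, Y=3, X=0, Z=1) weight 1/42
  (W=2, Y=4, X=0, Z=0) weight 1/84
Group by X:
  weight(X=0) = 3/56
  weight(X=1) = 1/14
Total weight = 3/56 + 1/14 = 1/8
P(X=0 | obs) = 3/56 / 1/8 = 3/7
P(X=1 | obs) = 1/14 / 1/8 = 4/7

P(X = 1 | obs) = 4/7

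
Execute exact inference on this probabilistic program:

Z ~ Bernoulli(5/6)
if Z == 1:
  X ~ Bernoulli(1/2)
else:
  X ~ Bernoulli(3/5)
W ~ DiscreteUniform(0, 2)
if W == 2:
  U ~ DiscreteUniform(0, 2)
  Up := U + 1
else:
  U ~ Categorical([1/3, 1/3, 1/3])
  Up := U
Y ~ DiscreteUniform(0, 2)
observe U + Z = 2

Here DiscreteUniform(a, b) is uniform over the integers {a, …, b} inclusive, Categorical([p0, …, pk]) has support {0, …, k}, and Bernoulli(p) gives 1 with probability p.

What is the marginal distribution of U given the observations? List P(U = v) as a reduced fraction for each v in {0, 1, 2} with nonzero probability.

P(U=1) = 5/6, P(U=2) = 1/6

Enumerate traces; 36 have nonzero weight after conditioning:
  (Z=0, X=0, W=0, U=2, Y=0) weight 1/405
  (Z=0, X=0, W=0, U=2, Y=1) weight 1/405
  (Z=0, X=0, W=0, U=2, Y=2) weight 1/405
  (Z=0, X=0, W=1, U=2, Y=0) weight 1/405
  (Z=0, X=0, W=1, U=2, Y=1) weight 1/405
  (Z=0, X=0, W=1, U=2, Y=2) weight 1/405
  (Z=0, X=0, W=2, U=2, Y=0) weight 1/405
  (Z=0, X=0, W=2, U=2, Y=1) weight 1/405
  (Z=1, X=0, W=0, U=1, Y=0) weight 5/324
  … 27 more
Group by U:
  weight(U=1) = 5/18
  weight(U=2) = 1/18
Total weight = 5/18 + 1/18 = 1/3
P(U=1 | obs) = 5/18 / 1/3 = 5/6
P(U=2 | obs) = 1/18 / 1/3 = 1/6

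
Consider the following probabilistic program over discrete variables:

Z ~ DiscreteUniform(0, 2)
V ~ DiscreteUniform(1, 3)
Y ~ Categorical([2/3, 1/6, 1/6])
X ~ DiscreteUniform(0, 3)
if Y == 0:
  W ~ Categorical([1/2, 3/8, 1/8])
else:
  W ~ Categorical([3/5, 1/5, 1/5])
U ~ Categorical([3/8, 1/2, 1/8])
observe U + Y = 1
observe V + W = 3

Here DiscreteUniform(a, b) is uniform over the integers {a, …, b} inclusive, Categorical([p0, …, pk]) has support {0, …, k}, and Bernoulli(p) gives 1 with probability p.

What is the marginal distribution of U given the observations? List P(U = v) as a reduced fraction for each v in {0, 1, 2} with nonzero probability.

P(U=0) = 3/19, P(U=1) = 16/19

Enumerate traces; 72 have nonzero weight after conditioning:
  (Z=0, V=1, Y=0, X=0, W=2, U=1) weight 1/864
  (Z=0, V=1, Y=0, X=1, W=2, U=1) weight 1/864
  (Z=0, V=1, Y=0, X=2, W=2, U=1) weight 1/864
  (Z=0, V=1, Y=0, X=3, W=2, U=1) weight 1/864
  (Z=0, V=1, Y=1, X=0, W=2, U=0) weight 1/2880
  (Z=0, V=1, Y=1, X=1, W=2, U=0) weight 1/2880
  (Z=0, V=1, Y=1, X=2, W=2, U=0) weight 1/2880
  (Z=0, V=1, Y=1, X=3, W=2, U=0) weight 1/2880
  … 64 more
Group by U:
  weight(U=0) = 1/48
  weight(U=1) = 1/9
Total weight = 1/48 + 1/9 = 19/144
P(U=0 | obs) = 1/48 / 19/144 = 3/19
P(U=1 | obs) = 1/9 / 19/144 = 16/19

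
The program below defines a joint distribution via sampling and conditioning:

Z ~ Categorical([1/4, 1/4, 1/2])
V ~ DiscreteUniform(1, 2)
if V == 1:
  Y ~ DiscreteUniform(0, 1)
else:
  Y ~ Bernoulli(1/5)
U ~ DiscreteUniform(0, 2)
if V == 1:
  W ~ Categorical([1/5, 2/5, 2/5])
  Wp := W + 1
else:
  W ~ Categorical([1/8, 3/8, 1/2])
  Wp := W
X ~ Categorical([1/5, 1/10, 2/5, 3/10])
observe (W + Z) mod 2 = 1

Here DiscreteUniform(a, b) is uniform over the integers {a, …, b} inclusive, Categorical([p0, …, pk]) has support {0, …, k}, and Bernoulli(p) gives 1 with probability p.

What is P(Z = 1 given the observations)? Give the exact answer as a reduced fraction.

P(Z = 1 | obs) = 49/142

Enumerate traces; 192 have nonzero weight after conditioning:
  (Z=0, V=1, Y=0, U=0, W=1, X=0) weight 1/600
  (Z=0, V=1, Y=0, U=0, W=1, X=1) weight 1/1200
  (Z=0, V=1, Y=0, U=0, W=1, X=2) weight 1/300
  (Z=0, V=1, Y=0, U=0, W=1, X=3) weight 1/400
  (Z=0, V=1, Y=0, U=1, W=1, X=0) weight 1/600
  (Z=0, V=1, Y=0, U=1, W=1, X=1) weight 1/1200
  (Z=0, V=1, Y=0, U=1, W=1, X=2) weight 1/300
  (Z=0, V=1, Y=0, U=1, W=1, X=3) weight 1/400
  (Z=1, V=1, Y=0, U=0, W=0, X=0) weight 1/1200
  (Z=2, V=1, Y=0, U=0, W=1, X=0) weight 1/300
  … 182 more
Group by Z:
  weight(Z=0) = 31/320
  weight(Z=1) = 49/320
  weight(Z=2) = 31/160
Total weight = 31/320 + 49/320 + 31/160 = 71/160
P(Z=0 | obs) = 31/320 / 71/160 = 31/142
P(Z=1 | obs) = 49/320 / 71/160 = 49/142
P(Z=2 | obs) = 31/160 / 71/160 = 31/71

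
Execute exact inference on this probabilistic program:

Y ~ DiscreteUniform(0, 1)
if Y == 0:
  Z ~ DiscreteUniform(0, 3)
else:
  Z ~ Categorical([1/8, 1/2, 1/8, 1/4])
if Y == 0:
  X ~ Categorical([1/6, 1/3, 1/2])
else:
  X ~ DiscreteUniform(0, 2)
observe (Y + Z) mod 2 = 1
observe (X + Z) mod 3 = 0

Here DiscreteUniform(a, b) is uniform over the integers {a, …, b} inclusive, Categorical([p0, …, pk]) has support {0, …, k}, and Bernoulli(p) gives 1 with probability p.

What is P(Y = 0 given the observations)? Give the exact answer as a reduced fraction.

P(Y = 0 | obs) = 2/3

Enumerate traces; 4 have nonzero weight after conditioning:
  (Y=0, Z=1, X=2) weight 1/16
  (Y=0, Z=3, X=0) weight 1/48
  (Y=1, Z=0, X=0) weight 1/48
  (Y=1, Z=2, X=1) weight 1/48
Group by Y:
  weight(Y=0) = 1/12
  weight(Y=1) = 1/24
Total weight = 1/12 + 1/24 = 1/8
P(Y=0 | obs) = 1/12 / 1/8 = 2/3
P(Y=1 | obs) = 1/24 / 1/8 = 1/3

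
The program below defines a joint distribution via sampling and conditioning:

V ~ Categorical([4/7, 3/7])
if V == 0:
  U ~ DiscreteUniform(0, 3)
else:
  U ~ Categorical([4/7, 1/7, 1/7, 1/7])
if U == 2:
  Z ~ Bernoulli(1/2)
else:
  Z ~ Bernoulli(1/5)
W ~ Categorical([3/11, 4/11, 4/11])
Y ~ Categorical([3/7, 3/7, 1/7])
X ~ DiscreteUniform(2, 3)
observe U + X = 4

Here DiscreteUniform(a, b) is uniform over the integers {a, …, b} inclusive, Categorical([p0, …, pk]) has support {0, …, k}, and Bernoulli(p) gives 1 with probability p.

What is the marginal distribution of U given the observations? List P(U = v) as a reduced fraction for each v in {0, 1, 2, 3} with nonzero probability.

P(U=1) = 1/2, P(U=2) = 1/2

Enumerate traces; 72 have nonzero weight after conditioning:
  (V=0, U=1, Z=0, W=0, Y=0, X=3) weight 18/2695
  (V=0, U=1, Z=0, W=0, Y=1, X=3) weight 18/2695
  (V=0, U=1, Z=0, W=0, Y=2, X=3) weight 6/2695
  (V=0, U=1, Z=0, W=1, Y=0, X=3) weight 24/2695
  (V=0, U=1, Z=0, W=1, Y=1, X=3) weight 24/2695
  (V=0, U=1, Z=0, W=1, Y=2, X=3) weight 8/2695
  (V=0, U=1, Z=0, W=2, Y=0, X=3) weight 24/2695
  (V=0, U=1, Z=0, W=2, Y=1, X=3) weight 24/2695
  (V=0, U=2, Z=0, W=0, Y=0, X=2) weight 9/2156
  … 63 more
Group by U:
  weight(U=1) = 5/49
  weight(U=2) = 5/49
Total weight = 5/49 + 5/49 = 10/49
P(U=1 | obs) = 5/49 / 10/49 = 1/2
P(U=2 | obs) = 5/49 / 10/49 = 1/2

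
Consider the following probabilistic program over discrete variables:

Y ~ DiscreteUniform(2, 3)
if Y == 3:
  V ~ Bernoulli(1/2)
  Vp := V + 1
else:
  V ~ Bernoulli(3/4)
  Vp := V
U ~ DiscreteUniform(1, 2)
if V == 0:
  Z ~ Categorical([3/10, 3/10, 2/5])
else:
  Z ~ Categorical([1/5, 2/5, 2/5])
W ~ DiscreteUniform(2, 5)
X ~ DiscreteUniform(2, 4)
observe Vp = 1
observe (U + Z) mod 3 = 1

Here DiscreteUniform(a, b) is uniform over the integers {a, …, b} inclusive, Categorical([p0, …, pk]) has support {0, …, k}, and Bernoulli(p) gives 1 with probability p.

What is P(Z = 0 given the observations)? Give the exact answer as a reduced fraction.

Enumerate traces; 48 have nonzero weight after conditioning:
  (Y=2, V=1, U=1, Z=0, W=2, X=2) weight 1/320
  (Y=2, V=1, U=1, Z=0, W=2, X=3) weight 1/320
  (Y=2, V=1, U=1, Z=0, W=2, X=4) weight 1/320
  (Y=2, V=1, U=1, Z=0, W=3, X=2) weight 1/320
  (Y=2, V=1, U=1, Z=0, W=3, X=3) weight 1/320
  (Y=2, V=1, U=1, Z=0, W=3, X=4) weight 1/320
  (Y=2, V=1, U=1, Z=0, W=4, X=2) weight 1/320
  (Y=2, V=1, U=1, Z=0, W=4, X=3) weight 1/320
  (Y=2, V=1, U=2, Z=2, W=2, X=2) weight 1/160
  … 39 more
Group by Z:
  weight(Z=0) = 3/40
  weight(Z=2) = 1/8
Total weight = 3/40 + 1/8 = 1/5
P(Z=0 | obs) = 3/40 / 1/5 = 3/8
P(Z=2 | obs) = 1/8 / 1/5 = 5/8

P(Z = 0 | obs) = 3/8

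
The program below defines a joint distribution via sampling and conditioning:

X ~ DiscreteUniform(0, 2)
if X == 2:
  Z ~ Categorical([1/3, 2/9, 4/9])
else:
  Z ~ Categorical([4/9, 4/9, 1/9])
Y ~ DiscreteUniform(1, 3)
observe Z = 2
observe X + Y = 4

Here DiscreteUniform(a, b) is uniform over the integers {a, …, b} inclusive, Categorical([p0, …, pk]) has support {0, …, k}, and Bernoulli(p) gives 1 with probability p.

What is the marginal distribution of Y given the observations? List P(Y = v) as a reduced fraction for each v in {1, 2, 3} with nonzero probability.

Enumerate traces; 2 have nonzero weight after conditioning:
  (X=1, Z=2, Y=3) weight 1/81
  (X=2, Z=2, Y=2) weight 4/81
Group by Y:
  weight(Y=2) = 4/81
  weight(Y=3) = 1/81
Total weight = 4/81 + 1/81 = 5/81
P(Y=2 | obs) = 4/81 / 5/81 = 4/5
P(Y=3 | obs) = 1/81 / 5/81 = 1/5

P(Y=2) = 4/5, P(Y=3) = 1/5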